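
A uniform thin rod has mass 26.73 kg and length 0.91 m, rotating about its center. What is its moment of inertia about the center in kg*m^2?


I = (1/12)*m*L^2 = (1/12)*26.73*0.91^2 = 1.8446

1.8446 kg*m^2


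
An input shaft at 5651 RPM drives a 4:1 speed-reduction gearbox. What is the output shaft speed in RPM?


omega_out = omega_in / N = 5651 / 4 = 1412.7500

1412.7500 RPM


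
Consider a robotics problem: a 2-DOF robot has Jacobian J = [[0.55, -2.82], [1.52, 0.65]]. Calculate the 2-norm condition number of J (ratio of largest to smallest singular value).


JJ^T eigenvalues: trace(JJ^T) = 10.9878, det(JJ^T) = det(J)^2 = 21.56580721
s_max^2 = (10.9878 + sqrt(34.46852000))/2 = 8.42939485
s_min^2 = (10.9878 - sqrt(34.46852000))/2 = 2.55840515
kappa = s_max/s_min = sqrt(8.42939485/2.55840515) = 1.8152

1.8152


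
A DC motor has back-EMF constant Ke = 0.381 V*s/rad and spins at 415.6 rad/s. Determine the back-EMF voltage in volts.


V_emf = Ke * omega = 0.381*415.6 = 158.3436

158.3436 V


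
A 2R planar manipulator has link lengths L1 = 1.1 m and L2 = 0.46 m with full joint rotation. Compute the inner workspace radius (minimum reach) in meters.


r_min = |L1 - L2| = |1.1 - 0.46| = 0.6400

0.6400 m


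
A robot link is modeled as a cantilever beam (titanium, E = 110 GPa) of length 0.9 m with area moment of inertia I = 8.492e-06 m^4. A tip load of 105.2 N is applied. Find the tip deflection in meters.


delta = F*L^3/(3*E*I) = 105.2*0.9^3/(3*1.100e+11*8.492e-06)
      = 76.6908/2802360 = 2.7367e-05

2.7367e-05 m


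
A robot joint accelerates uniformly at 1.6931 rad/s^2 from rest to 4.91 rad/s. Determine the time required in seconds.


t = delta_omega / alpha = 4.91 / 1.6931 = 2.9000

2.9000 s


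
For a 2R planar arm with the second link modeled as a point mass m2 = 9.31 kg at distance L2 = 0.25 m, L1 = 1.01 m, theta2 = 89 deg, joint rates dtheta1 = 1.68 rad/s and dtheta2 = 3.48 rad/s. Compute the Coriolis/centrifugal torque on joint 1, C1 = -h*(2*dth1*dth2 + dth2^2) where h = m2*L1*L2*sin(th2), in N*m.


h = m2*L1*L2*sin(th2) = 9.31*1.01*0.25*sin(89 deg) = 2.350417
C1 = -h*(2*1.68*3.48 + 3.48^2) = -2.350417*23.8032 = -55.9474

-55.9474 N*m


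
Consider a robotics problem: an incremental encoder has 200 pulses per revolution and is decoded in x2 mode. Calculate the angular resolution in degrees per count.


resolution = 360 / (PPR * 2) = 360 / 400 = 0.9000

0.9000 degrees


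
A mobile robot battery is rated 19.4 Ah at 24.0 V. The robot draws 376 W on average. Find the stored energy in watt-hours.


E = capacity * V = 19.4*24.0 = 465.6000

465.6000 Wh


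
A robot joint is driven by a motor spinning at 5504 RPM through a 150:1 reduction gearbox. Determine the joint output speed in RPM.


omega_joint = omega_motor / N = 5504 / 150 = 36.6933

36.6933 RPM


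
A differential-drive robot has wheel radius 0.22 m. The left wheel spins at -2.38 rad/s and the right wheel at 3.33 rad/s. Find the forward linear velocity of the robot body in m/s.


v = r*(wR + wL)/2 = 0.22*(3.33 + -2.38)/2 = 0.1045

0.1045 m/s


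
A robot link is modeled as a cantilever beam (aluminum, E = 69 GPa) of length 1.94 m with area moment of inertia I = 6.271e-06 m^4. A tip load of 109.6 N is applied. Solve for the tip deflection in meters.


delta = F*L^3/(3*E*I) = 109.6*1.94^3/(3*6.900e+10*6.271e-06)
      = 800.2316864/1298097 = 6.1647e-04

6.1647e-04 m


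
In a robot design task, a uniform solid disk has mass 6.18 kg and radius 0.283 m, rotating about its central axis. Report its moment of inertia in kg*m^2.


I = (1/2)*m*R^2 = 0.5*6.18*0.283^2 = 0.2475

0.2475 kg*m^2


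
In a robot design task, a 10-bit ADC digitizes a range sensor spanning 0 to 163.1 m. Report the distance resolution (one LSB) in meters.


res = range / 2^n = 163.1/2^10 = 163.1/1024 = 0.1593

0.1593 m


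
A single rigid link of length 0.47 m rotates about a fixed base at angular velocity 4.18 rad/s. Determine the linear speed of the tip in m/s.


v = L*omega = 0.47 * 4.18 = 1.9646

1.9646 m/s


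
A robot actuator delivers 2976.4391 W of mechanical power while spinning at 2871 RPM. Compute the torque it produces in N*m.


omega = 2871 * 2*pi/60 = 300.650417 rad/s
tau = P / omega = 2976.4391 / 300.650417 = 9.9000

9.9000 N*m


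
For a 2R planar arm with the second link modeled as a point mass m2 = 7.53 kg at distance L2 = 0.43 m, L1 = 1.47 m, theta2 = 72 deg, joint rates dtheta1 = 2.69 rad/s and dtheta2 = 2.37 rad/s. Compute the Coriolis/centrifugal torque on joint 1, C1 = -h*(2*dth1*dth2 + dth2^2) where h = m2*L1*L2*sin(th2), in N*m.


h = m2*L1*L2*sin(th2) = 7.53*1.47*0.43*sin(72 deg) = 4.526756
C1 = -h*(2*2.69*2.37 + 2.37^2) = -4.526756*18.3675 = -83.1452

-83.1452 N*m


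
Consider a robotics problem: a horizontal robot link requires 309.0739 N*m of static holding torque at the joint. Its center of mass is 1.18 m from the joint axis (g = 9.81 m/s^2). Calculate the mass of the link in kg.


m = tau / (g*L) = 309.0739 / (9.81 * 1.18) = 26.7000

26.7000 kg


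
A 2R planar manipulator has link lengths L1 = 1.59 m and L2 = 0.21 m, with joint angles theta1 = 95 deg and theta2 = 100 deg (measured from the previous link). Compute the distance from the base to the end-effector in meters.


x = L1*cos(th1) + L2*cos(th1+th2) = -0.341422
y = L1*sin(th1) + L2*sin(th1+th2) = 1.529598
d = sqrt(x^2 + y^2) = sqrt(0.116569 + 2.339670) = 1.5672

1.5672 m


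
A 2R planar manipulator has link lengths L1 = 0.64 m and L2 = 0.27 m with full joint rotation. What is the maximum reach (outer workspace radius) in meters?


r_max = L1 + L2 = 0.64 + 0.27 = 0.9100

0.9100 m


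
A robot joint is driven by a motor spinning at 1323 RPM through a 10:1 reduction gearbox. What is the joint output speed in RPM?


omega_joint = omega_motor / N = 1323 / 10 = 132.3000

132.3000 RPM


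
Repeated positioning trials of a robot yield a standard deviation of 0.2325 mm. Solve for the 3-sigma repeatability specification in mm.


repeatability = 3*sigma = 3*0.2325 = 0.6975

0.6975 mm


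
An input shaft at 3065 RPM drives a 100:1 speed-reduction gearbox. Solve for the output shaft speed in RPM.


omega_out = omega_in / N = 3065 / 100 = 30.6500

30.6500 RPM


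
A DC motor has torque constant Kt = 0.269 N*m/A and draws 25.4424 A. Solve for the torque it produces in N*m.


tau = Kt * I = 0.269*25.4424 = 6.8440

6.8440 N*m


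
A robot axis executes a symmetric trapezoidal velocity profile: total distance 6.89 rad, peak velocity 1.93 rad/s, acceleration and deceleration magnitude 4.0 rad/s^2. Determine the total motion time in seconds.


t_acc = v/a = 1.93/4.0 = 0.482500 s
d_acc = v^2/(2a) = 0.465612 rad (each ramp)
d_cruise = 6.89 - 2*0.465612 = 5.958776 rad
t_cruise = 5.958776/1.93 = 3.087449 s
t_total = 2*0.482500 + 3.087449 = 4.0524

4.0524 s


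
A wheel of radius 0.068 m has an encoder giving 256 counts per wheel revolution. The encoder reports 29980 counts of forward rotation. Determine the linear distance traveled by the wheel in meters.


revs = 29980/256 = 117.109375
d = revs * 2*pi*r = 117.109375 * 2*pi*0.068 = 50.0358

50.0358 m


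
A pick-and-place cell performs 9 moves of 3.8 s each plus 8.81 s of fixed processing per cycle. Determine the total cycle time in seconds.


T = 9*3.8 + 8.81 = 43.0100

43.0100 s


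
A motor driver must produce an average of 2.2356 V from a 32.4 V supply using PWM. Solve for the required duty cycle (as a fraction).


D = V_avg/V_supply = 2.2356/32.4 = 0.0690

0.0690


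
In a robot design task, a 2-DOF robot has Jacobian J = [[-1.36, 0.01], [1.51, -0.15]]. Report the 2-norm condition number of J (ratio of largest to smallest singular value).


JJ^T eigenvalues: trace(JJ^T) = 4.1523, det(JJ^T) = det(J)^2 = 0.03568321
s_max^2 = (4.1523 + sqrt(17.09886245))/2 = 4.14368854
s_min^2 = (4.1523 - sqrt(17.09886245))/2 = 0.00861146
kappa = s_max/s_min = sqrt(4.14368854/0.00861146) = 21.9359

21.9359


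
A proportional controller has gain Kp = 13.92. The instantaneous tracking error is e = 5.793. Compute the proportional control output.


u_P = Kp * e = 13.92 * 5.793 = 80.6386

80.6386


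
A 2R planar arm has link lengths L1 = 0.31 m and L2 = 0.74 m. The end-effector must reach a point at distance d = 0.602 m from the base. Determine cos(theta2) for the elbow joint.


cos(th2) = (d^2 - L1^2 - L2^2)/(2*L1*L2) = (0.602^2 - 0.31^2 - 0.74^2)/(2*0.31*0.74) = -0.6131

-0.6131


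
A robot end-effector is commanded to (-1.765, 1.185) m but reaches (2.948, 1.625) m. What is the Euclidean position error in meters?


dx = 2.948 - (-1.765) = 4.7130, dy = 1.625 - (1.185) = 0.4400
err = sqrt(22.212369 + 0.193600) = 4.7335

4.7335 m


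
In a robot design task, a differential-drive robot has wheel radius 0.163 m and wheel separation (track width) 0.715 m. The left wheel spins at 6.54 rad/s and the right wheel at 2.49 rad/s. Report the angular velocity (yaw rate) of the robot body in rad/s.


omega = r*(wR - wL)/L = 0.163*(2.49 - (6.54))/0.715 = -0.9233

-0.9233 rad/s


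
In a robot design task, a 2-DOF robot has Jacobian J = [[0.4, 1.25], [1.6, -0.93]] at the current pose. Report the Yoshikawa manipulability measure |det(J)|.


det(J) = 0.4*-0.93 - (1.25)*(1.6) = -2.3720
|det(J)| = 2.3720

2.3720


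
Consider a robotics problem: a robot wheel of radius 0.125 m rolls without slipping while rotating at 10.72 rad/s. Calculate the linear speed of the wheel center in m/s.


v = omega * r = 10.72 * 0.125 = 1.3400

1.3400 m/s


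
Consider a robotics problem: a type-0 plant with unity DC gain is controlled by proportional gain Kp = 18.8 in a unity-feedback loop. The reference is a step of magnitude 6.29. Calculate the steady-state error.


e_ss = R/(1 + Kp) = 6.29/(1 + 18.8) = 6.29/19.8000 = 0.3177

0.3177


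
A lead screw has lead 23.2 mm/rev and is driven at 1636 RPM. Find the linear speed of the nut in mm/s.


v = lead * (RPM/60) = 23.2*1636/60 = 632.5867

632.5867 mm/s


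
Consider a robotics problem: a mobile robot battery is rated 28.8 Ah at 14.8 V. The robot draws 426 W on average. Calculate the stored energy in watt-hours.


E = capacity * V = 28.8*14.8 = 426.2400

426.2400 Wh


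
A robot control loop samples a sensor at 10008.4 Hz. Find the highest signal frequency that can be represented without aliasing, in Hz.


f_max = f_s/2 = 10008.4/2 = 5004.2000

5004.2000 Hz


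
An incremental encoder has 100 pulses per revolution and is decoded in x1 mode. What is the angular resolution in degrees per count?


resolution = 360 / (PPR * 1) = 360 / 100 = 3.6000

3.6000 degrees


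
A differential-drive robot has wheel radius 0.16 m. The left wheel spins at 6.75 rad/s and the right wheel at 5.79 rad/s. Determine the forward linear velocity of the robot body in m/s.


v = r*(wR + wL)/2 = 0.16*(5.79 + 6.75)/2 = 1.0032

1.0032 m/s


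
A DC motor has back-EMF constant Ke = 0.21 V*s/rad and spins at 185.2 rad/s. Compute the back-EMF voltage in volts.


V_emf = Ke * omega = 0.21*185.2 = 38.8920

38.8920 V


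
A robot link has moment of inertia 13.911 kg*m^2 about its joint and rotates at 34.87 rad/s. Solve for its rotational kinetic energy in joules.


KE = (1/2)*I*omega^2 = 0.5*13.911*34.87^2 = 8457.3100

8457.3100 J


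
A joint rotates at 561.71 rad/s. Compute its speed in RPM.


RPM = 561.71 * 60/(2*pi) = 5363.9354

5363.9354 RPM


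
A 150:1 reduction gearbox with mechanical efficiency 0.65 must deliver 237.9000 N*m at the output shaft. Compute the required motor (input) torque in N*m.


tau_in = tau_out / (N * eta) = 237.9000 / (150 * 0.65) = 2.4400

2.4400 N*m


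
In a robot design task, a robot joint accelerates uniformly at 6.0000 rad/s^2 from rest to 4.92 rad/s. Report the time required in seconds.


t = delta_omega / alpha = 4.92 / 6.0000 = 0.8200

0.8200 s


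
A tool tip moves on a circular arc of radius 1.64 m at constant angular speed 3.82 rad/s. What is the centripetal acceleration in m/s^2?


a_c = omega^2 * r = 3.82^2 * 1.64 = 23.9315

23.9315 m/s^2


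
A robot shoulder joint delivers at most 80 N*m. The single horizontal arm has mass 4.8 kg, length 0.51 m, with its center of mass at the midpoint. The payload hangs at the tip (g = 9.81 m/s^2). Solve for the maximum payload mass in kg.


tau_arm = m_arm*g*(L/2) = 4.8*9.81*0.51/2 = 12.0074 N*m
tau_payload = tau_max - tau_arm = 80 - 12.0074 = 67.9926
m_payload = tau_payload / (g*L) = 67.9926 / (9.81*0.51) = 13.5901

13.5901 kg


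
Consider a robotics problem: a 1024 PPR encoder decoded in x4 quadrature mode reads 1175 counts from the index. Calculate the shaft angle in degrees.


angle = counts * 360 / (PPR*4) = 1175 * 360 / 4096 = 103.2715

103.2715 degrees


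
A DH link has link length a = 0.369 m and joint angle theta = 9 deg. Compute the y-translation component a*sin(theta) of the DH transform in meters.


a*sin(theta) = 0.369*sin(9 deg) = 0.0577

0.0577 m


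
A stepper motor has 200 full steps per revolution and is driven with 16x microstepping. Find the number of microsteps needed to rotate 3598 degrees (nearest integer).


step_size = 360/(200*16) = 360/3200 = 0.112500 deg
n = 3598/(360/3200) = 3598*3200/360 = 31982.2222 -> 31982

31982 steps


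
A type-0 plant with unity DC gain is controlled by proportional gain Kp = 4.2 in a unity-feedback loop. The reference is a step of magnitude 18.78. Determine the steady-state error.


e_ss = R/(1 + Kp) = 18.78/(1 + 4.2) = 18.78/5.2000 = 3.6115

3.6115


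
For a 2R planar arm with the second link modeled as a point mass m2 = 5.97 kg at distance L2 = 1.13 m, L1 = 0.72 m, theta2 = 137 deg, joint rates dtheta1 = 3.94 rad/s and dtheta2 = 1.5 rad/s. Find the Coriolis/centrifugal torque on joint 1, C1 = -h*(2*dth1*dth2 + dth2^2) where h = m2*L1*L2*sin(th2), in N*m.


h = m2*L1*L2*sin(th2) = 5.97*0.72*1.13*sin(137 deg) = 3.312597
C1 = -h*(2*3.94*1.5 + 1.5^2) = -3.312597*14.0700 = -46.6082

-46.6082 N*m


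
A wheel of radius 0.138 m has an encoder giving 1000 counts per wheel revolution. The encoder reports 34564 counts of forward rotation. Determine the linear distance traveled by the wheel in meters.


revs = 34564/1000 = 34.564000
d = revs * 2*pi*r = 34.564000 * 2*pi*0.138 = 29.9697

29.9697 m


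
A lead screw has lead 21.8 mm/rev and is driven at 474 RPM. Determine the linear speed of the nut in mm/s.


v = lead * (RPM/60) = 21.8*474/60 = 172.2200

172.2200 mm/s


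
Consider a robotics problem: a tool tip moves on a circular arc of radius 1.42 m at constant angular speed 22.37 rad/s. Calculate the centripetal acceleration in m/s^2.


a_c = omega^2 * r = 22.37^2 * 1.42 = 710.5920

710.5920 m/s^2


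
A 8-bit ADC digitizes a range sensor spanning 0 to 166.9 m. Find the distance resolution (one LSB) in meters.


res = range / 2^n = 166.9/2^8 = 166.9/256 = 0.6520

0.6520 m


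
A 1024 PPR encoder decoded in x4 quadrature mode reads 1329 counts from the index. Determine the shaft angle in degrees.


angle = counts * 360 / (PPR*4) = 1329 * 360 / 4096 = 116.8066

116.8066 degrees


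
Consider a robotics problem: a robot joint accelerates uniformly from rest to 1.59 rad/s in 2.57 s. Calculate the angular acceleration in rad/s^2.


alpha = delta_omega / t = 1.59 / 2.57 = 0.6187

0.6187 rad/s^2


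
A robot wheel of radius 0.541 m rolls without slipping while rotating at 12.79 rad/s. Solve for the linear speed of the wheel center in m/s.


v = omega * r = 12.79 * 0.541 = 6.9194

6.9194 m/s


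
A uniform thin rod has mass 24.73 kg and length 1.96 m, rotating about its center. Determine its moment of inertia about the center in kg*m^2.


I = (1/12)*m*L^2 = (1/12)*24.73*1.96^2 = 7.9169

7.9169 kg*m^2


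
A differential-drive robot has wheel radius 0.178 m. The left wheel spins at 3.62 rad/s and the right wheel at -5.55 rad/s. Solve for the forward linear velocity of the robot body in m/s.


v = r*(wR + wL)/2 = 0.178*(-5.55 + 3.62)/2 = -0.1718

-0.1718 m/s


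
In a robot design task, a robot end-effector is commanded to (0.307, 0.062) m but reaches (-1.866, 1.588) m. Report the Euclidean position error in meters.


dx = -1.866 - (0.307) = -2.1730, dy = 1.588 - (0.062) = 1.5260
err = sqrt(4.721929 + 2.328676) = 2.6553

2.6553 m


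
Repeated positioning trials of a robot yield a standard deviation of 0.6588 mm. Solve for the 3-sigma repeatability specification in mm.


repeatability = 3*sigma = 3*0.6588 = 1.9764

1.9764 mm


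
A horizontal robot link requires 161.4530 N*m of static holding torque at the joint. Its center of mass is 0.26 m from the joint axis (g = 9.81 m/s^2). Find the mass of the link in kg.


m = tau / (g*L) = 161.4530 / (9.81 * 0.26) = 63.3000

63.3000 kg


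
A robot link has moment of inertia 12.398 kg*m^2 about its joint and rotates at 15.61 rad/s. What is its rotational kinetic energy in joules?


KE = (1/2)*I*omega^2 = 0.5*12.398*15.61^2 = 1510.5233

1510.5233 J


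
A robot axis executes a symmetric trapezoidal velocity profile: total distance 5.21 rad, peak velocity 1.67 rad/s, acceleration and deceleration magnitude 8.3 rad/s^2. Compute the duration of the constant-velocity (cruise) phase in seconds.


t_acc = v/a = 0.201205 s, d_acc = v^2/(2a) = 0.168006 rad each
d_cruise = 5.21 - 2*0.168006 = 4.873988 rad
t_cruise = d_cruise/v = 4.873988/1.67 = 2.9186

2.9186 s


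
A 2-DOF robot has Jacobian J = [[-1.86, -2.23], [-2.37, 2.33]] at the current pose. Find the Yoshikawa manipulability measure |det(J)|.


det(J) = -1.86*2.33 - (-2.23)*(-2.37) = -9.6189
|det(J)| = 9.6189

9.6189


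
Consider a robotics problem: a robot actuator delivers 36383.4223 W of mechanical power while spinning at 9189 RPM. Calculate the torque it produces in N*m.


omega = 9189 * 2*pi/60 = 962.269830 rad/s
tau = P / omega = 36383.4223 / 962.269830 = 37.8100

37.8100 N*m


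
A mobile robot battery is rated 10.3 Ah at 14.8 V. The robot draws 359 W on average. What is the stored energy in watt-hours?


E = capacity * V = 10.3*14.8 = 152.4400

152.4400 Wh


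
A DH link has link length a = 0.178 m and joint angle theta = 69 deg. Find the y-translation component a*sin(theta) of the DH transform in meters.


a*sin(theta) = 0.178*sin(69 deg) = 0.1662

0.1662 m


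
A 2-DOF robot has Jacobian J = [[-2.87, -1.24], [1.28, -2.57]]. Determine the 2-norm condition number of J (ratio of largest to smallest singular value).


JJ^T eigenvalues: trace(JJ^T) = 18.0178, det(JJ^T) = det(J)^2 = 80.33716161
s_max^2 = (18.0178 + sqrt(3.29247040))/2 = 9.91615829
s_min^2 = (18.0178 - sqrt(3.29247040))/2 = 8.10164171
kappa = s_max/s_min = sqrt(9.91615829/8.10164171) = 1.1063

1.1063


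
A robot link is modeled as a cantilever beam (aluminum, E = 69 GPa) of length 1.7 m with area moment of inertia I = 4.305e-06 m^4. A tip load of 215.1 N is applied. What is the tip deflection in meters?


delta = F*L^3/(3*E*I) = 215.1*1.7^3/(3*6.900e+10*4.305e-06)
      = 1056.7863/891135 = 0.0012

0.0012 m


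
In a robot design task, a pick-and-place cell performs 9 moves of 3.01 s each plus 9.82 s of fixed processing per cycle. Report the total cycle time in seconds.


T = 9*3.01 + 9.82 = 36.9100

36.9100 s


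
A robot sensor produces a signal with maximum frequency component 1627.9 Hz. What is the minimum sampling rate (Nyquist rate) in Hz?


f_s,min = 2*f_max = 2*1627.9 = 3255.8000

3255.8000 Hz


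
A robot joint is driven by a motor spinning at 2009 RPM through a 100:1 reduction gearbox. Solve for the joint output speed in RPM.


omega_joint = omega_motor / N = 2009 / 100 = 20.0900

20.0900 RPM


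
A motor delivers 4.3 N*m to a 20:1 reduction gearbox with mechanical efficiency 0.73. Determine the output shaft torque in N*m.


tau_out = tau_in * N * eta = 4.3 * 20 * 0.73 = 62.7800

62.7800 N*m


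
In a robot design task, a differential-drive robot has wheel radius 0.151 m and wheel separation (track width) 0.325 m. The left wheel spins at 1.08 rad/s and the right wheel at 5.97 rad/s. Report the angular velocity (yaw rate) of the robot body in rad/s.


omega = r*(wR - wL)/L = 0.151*(5.97 - (1.08))/0.325 = 2.2720

2.2720 rad/s


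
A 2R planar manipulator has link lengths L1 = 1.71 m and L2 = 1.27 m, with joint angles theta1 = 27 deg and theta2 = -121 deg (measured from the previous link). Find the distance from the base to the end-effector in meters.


x = L1*cos(th1) + L2*cos(th1+th2) = 1.435030
y = L1*sin(th1) + L2*sin(th1+th2) = -0.490583
d = sqrt(x^2 + y^2) = sqrt(2.059311 + 0.240672) = 1.5166

1.5166 m


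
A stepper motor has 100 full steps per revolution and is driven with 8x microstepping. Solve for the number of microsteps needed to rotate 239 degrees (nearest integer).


step_size = 360/(100*8) = 360/800 = 0.450000 deg
n = 239/(360/800) = 239*800/360 = 531.1111 -> 531

531 steps


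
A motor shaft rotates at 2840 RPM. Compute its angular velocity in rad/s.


omega = 2840 * 2*pi/60 = 297.4041

297.4041 rad/s


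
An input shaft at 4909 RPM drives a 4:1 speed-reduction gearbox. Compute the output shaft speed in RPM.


omega_out = omega_in / N = 4909 / 4 = 1227.2500

1227.2500 RPM


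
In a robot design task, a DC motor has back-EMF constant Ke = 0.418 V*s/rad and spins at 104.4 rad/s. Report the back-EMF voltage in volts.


V_emf = Ke * omega = 0.418*104.4 = 43.6392

43.6392 V


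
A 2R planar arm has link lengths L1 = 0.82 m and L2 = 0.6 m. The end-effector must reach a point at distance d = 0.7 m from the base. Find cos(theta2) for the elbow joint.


cos(th2) = (d^2 - L1^2 - L2^2)/(2*L1*L2) = (0.7^2 - 0.82^2 - 0.6^2)/(2*0.82*0.6) = -0.5512

-0.5512


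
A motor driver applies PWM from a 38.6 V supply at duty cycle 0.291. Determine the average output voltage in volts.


V_avg = V_supply * D = 38.6*0.291 = 11.2326

11.2326 V


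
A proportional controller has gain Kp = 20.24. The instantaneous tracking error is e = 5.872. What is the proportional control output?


u_P = Kp * e = 20.24 * 5.872 = 118.8493

118.8493


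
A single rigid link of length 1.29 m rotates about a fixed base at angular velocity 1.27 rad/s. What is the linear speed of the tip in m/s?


v = L*omega = 1.29 * 1.27 = 1.6383

1.6383 m/s


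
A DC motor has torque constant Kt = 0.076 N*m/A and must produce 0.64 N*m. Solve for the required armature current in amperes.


I = tau / Kt = 0.64/0.076 = 8.4211

8.4211 A


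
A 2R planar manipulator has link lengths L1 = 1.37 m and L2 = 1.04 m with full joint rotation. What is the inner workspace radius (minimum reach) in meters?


r_min = |L1 - L2| = |1.37 - 1.04| = 0.3300

0.3300 m


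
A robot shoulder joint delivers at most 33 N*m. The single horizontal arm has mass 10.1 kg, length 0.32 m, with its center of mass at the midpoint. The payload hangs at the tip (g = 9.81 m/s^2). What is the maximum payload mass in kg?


tau_arm = m_arm*g*(L/2) = 10.1*9.81*0.32/2 = 15.8530 N*m
tau_payload = tau_max - tau_arm = 33 - 15.8530 = 17.1470
m_payload = tau_payload / (g*L) = 17.1470 / (9.81*0.32) = 5.4622

5.4622 kg


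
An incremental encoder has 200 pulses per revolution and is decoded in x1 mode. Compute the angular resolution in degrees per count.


resolution = 360 / (PPR * 1) = 360 / 200 = 1.8000

1.8000 degrees


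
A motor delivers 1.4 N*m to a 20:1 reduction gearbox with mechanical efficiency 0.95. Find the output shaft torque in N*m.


tau_out = tau_in * N * eta = 1.4 * 20 * 0.95 = 26.6000

26.6000 N*m


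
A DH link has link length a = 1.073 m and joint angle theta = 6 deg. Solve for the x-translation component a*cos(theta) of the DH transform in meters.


a*cos(theta) = 1.073*cos(6 deg) = 1.0671

1.0671 m


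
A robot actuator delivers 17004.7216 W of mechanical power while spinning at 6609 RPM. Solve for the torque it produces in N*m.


omega = 6609 * 2*pi/60 = 692.092862 rad/s
tau = P / omega = 17004.7216 / 692.092862 = 24.5700

24.5700 N*m


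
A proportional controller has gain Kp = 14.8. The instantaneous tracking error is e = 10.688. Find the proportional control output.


u_P = Kp * e = 14.8 * 10.688 = 158.1824

158.1824


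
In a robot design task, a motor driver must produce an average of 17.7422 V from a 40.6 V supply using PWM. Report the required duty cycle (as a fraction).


D = V_avg/V_supply = 17.7422/40.6 = 0.4370

0.4370


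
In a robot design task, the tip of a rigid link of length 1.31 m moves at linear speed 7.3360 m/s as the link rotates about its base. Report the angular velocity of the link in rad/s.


omega = v / L = 7.3360 / 1.31 = 5.6000

5.6000 rad/s


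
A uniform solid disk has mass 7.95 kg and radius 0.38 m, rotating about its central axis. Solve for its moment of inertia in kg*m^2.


I = (1/2)*m*R^2 = 0.5*7.95*0.38^2 = 0.5740

0.5740 kg*m^2


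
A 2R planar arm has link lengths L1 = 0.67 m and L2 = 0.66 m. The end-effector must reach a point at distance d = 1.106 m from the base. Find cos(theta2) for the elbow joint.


cos(th2) = (d^2 - L1^2 - L2^2)/(2*L1*L2) = (1.106^2 - 0.67^2 - 0.66^2)/(2*0.67*0.66) = 0.3830

0.3830


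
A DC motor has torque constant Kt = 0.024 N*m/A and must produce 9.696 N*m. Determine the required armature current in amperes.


I = tau / Kt = 9.696/0.024 = 404.0000

404.0000 A


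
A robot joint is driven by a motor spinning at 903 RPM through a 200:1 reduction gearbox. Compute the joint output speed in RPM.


omega_joint = omega_motor / N = 903 / 200 = 4.5150

4.5150 RPM


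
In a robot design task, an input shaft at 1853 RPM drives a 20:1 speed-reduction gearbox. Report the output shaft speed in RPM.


omega_out = omega_in / N = 1853 / 20 = 92.6500

92.6500 RPM


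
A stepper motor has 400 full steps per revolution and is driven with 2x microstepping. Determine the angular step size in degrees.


step = 360/(400*2) = 360/800 = 0.4500

0.4500 degrees


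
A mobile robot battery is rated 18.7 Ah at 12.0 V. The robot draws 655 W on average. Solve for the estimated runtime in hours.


E = 18.7*12.0 = 224.4000 Wh
t = E/P = 224.4000/655 = 0.3426

0.3426 hours


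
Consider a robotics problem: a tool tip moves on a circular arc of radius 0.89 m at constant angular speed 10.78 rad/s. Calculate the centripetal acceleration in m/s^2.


a_c = omega^2 * r = 10.78^2 * 0.89 = 103.4255

103.4255 m/s^2


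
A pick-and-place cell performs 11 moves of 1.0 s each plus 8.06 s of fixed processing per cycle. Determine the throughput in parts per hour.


T_cycle = 11*1.0 + 8.06 = 19.0600 s
rate = 3600/T = 188.8772

188.8772 parts/hour


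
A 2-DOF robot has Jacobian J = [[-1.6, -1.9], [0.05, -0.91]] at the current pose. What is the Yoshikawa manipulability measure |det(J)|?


det(J) = -1.6*-0.91 - (-1.9)*(0.05) = 1.5510
|det(J)| = 1.5510

1.5510


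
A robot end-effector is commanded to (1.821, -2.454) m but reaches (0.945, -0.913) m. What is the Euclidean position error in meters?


dx = 0.945 - (1.821) = -0.8760, dy = -0.913 - (-2.454) = 1.5410
err = sqrt(0.767376 + 2.374681) = 1.7726

1.7726 m


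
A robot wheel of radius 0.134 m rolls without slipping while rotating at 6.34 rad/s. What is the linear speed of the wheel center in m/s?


v = omega * r = 6.34 * 0.134 = 0.8496

0.8496 m/s


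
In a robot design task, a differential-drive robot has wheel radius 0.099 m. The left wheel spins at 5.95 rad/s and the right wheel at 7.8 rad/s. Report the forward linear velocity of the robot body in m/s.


v = r*(wR + wL)/2 = 0.099*(7.8 + 5.95)/2 = 0.6806

0.6806 m/s


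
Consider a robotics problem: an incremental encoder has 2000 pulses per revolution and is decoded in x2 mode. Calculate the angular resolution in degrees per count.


resolution = 360 / (PPR * 2) = 360 / 4000 = 0.0900

0.0900 degrees


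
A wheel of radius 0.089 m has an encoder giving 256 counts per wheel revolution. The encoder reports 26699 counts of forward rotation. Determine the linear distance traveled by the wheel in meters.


revs = 26699/256 = 104.292969
d = revs * 2*pi*r = 104.292969 * 2*pi*0.089 = 58.3210

58.3210 m


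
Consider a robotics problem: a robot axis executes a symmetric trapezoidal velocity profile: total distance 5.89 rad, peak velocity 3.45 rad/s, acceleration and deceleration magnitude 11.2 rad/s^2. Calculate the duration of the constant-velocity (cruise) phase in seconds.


t_acc = v/a = 0.308036 s, d_acc = v^2/(2a) = 0.531362 rad each
d_cruise = 5.89 - 2*0.531362 = 4.827276 rad
t_cruise = d_cruise/v = 4.827276/3.45 = 1.3992

1.3992 s


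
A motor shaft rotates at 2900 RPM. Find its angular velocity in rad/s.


omega = 2900 * 2*pi/60 = 303.6873

303.6873 rad/s


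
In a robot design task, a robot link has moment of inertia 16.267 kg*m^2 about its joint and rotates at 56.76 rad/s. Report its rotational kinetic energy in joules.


KE = (1/2)*I*omega^2 = 0.5*16.267*56.76^2 = 26203.6774

26203.6774 J


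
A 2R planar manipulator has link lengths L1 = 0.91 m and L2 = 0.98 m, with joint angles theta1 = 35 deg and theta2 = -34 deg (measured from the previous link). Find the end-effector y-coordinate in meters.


y = L1*sin(th1) + L2*sin(th1+th2) = 0.91*sin(35 deg) + 0.98*sin(1 deg) = 0.5391

0.5391 m


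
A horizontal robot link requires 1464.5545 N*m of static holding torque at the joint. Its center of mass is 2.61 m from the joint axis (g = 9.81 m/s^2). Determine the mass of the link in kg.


m = tau / (g*L) = 1464.5545 / (9.81 * 2.61) = 57.2000

57.2000 kg


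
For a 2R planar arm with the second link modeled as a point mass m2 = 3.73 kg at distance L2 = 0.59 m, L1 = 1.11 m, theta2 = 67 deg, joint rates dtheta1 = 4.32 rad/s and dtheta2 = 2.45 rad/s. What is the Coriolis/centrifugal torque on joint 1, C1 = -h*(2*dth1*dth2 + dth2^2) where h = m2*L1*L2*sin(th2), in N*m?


h = m2*L1*L2*sin(th2) = 3.73*1.11*0.59*sin(67 deg) = 2.248588
C1 = -h*(2*4.32*2.45 + 2.45^2) = -2.248588*27.1705 = -61.0953

-61.0953 N*m


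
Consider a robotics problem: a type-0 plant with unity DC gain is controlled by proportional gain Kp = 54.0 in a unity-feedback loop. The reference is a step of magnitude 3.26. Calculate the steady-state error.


e_ss = R/(1 + Kp) = 3.26/(1 + 54.0) = 3.26/55.0000 = 0.0593

0.0593


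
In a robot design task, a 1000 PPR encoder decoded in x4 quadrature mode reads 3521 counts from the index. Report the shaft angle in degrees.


angle = counts * 360 / (PPR*4) = 3521 * 360 / 4000 = 316.8900

316.8900 degrees


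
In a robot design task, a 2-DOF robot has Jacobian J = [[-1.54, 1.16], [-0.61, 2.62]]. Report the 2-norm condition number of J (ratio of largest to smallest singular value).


JJ^T eigenvalues: trace(JJ^T) = 10.9537, det(JJ^T) = det(J)^2 = 11.07025984
s_max^2 = (10.9537 + sqrt(75.70250433))/2 = 9.82720930
s_min^2 = (10.9537 - sqrt(75.70250433))/2 = 1.12649070
kappa = s_max/s_min = sqrt(9.82720930/1.12649070) = 2.9536

2.9536


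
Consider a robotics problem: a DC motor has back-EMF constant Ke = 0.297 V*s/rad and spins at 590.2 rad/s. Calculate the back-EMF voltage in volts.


V_emf = Ke * omega = 0.297*590.2 = 175.2894

175.2894 V


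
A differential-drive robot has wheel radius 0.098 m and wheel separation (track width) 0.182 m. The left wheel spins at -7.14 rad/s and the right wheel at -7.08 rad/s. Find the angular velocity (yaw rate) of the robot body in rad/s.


omega = r*(wR - wL)/L = 0.098*(-7.08 - (-7.14))/0.182 = 0.0323

0.0323 rad/s


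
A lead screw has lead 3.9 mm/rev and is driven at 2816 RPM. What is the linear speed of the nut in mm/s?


v = lead * (RPM/60) = 3.9*2816/60 = 183.0400

183.0400 mm/s


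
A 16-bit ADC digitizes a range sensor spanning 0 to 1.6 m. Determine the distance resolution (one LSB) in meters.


res = range / 2^n = 1.6/2^16 = 1.6/65536 = 2.4414e-05

2.4414e-05 m


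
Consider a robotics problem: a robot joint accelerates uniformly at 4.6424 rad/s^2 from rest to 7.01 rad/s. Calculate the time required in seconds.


t = delta_omega / alpha = 7.01 / 4.6424 = 1.5100

1.5100 s


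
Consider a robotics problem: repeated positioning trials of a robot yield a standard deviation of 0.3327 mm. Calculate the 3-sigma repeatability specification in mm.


repeatability = 3*sigma = 3*0.3327 = 0.9981

0.9981 mm


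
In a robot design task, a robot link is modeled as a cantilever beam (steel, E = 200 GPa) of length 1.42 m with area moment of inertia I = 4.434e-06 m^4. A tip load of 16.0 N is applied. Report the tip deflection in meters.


delta = F*L^3/(3*E*I) = 16.0*1.42^3/(3*2.000e+11*4.434e-06)
      = 45.812608/2660400 = 1.7220e-05

1.7220e-05 m


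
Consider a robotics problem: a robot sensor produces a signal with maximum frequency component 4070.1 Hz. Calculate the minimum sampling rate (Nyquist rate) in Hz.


f_s,min = 2*f_max = 2*4070.1 = 8140.2000

8140.2000 Hz


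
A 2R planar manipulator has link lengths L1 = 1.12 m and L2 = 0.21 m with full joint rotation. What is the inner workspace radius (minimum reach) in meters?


r_min = |L1 - L2| = |1.12 - 0.21| = 0.9100

0.9100 m


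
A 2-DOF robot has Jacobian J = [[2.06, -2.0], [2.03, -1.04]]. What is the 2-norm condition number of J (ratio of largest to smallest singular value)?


JJ^T eigenvalues: trace(JJ^T) = 13.4461, det(JJ^T) = det(J)^2 = 3.67718976
s_max^2 = (13.4461 + sqrt(166.08884617))/2 = 13.16682308
s_min^2 = (13.4461 - sqrt(166.08884617))/2 = 0.27927692
kappa = s_max/s_min = sqrt(13.16682308/0.27927692) = 6.8663

6.8663


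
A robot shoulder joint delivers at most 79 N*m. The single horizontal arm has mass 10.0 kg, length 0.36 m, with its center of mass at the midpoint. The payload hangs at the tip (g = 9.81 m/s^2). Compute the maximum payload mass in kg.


tau_arm = m_arm*g*(L/2) = 10.0*9.81*0.36/2 = 17.6580 N*m
tau_payload = tau_max - tau_arm = 79 - 17.6580 = 61.3420
m_payload = tau_payload / (g*L) = 61.3420 / (9.81*0.36) = 17.3695

17.3695 kg


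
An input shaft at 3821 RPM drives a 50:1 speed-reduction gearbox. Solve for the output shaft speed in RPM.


omega_out = omega_in / N = 3821 / 50 = 76.4200

76.4200 RPM


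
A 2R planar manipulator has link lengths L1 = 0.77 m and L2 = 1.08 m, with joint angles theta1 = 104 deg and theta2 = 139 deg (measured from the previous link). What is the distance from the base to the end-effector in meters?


x = L1*cos(th1) + L2*cos(th1+th2) = -0.676590
y = L1*sin(th1) + L2*sin(th1+th2) = -0.215159
d = sqrt(x^2 + y^2) = sqrt(0.457774 + 0.046293) = 0.7100

0.7100 m


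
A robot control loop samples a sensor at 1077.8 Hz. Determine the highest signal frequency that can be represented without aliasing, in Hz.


f_max = f_s/2 = 1077.8/2 = 538.9000

538.9000 Hz


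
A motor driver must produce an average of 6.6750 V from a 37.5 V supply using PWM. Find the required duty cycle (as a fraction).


D = V_avg/V_supply = 6.6750/37.5 = 0.1780

0.1780


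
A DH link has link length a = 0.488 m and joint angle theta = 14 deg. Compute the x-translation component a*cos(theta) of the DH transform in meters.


a*cos(theta) = 0.488*cos(14 deg) = 0.4735

0.4735 m


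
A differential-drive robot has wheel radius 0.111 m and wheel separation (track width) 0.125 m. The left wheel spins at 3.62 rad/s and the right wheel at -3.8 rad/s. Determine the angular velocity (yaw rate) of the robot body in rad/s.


omega = r*(wR - wL)/L = 0.111*(-3.8 - (3.62))/0.125 = -6.5890

-6.5890 rad/s


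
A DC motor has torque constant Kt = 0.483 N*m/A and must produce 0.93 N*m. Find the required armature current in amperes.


I = tau / Kt = 0.93/0.483 = 1.9255

1.9255 A


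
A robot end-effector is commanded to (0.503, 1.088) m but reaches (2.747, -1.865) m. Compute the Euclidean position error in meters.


dx = 2.747 - (0.503) = 2.2440, dy = -1.865 - (1.088) = -2.9530
err = sqrt(5.035536 + 8.720209) = 3.7089

3.7089 m


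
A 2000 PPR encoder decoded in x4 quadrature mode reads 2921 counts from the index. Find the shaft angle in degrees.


angle = counts * 360 / (PPR*4) = 2921 * 360 / 8000 = 131.4450

131.4450 degrees


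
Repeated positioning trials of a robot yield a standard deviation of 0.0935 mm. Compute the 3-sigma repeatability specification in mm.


repeatability = 3*sigma = 3*0.0935 = 0.2805

0.2805 mm


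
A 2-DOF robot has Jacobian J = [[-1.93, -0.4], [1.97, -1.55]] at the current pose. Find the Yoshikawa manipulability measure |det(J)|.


det(J) = -1.93*-1.55 - (-0.4)*(1.97) = 3.7795
|det(J)| = 3.7795

3.7795


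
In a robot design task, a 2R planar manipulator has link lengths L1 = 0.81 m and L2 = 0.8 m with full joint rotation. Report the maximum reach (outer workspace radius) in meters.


r_max = L1 + L2 = 0.81 + 0.8 = 1.6100

1.6100 m


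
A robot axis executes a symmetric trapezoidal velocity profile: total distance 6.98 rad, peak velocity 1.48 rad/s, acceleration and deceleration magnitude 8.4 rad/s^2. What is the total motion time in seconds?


t_acc = v/a = 1.48/8.4 = 0.176190 s
d_acc = v^2/(2a) = 0.130381 rad (each ramp)
d_cruise = 6.98 - 2*0.130381 = 6.719238 rad
t_cruise = 6.719238/1.48 = 4.540026 s
t_total = 2*0.176190 + 4.540026 = 4.8924

4.8924 s


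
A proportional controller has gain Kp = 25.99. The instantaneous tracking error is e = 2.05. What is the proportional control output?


u_P = Kp * e = 25.99 * 2.05 = 53.2795

53.2795


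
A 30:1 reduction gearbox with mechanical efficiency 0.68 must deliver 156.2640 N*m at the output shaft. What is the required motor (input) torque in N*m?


tau_in = tau_out / (N * eta) = 156.2640 / (30 * 0.68) = 7.6600

7.6600 N*m


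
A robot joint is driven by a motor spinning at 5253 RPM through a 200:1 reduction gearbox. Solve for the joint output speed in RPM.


omega_joint = omega_motor / N = 5253 / 200 = 26.2650

26.2650 RPM


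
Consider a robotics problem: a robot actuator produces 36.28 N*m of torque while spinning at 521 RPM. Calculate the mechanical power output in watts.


omega = 521 * 2*pi/60 = 54.558992 rad/s
P = tau * omega = 36.28 * 54.558992 = 1979.4002

1979.4002 W


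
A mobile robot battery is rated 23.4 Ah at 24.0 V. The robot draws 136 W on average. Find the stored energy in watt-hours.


E = capacity * V = 23.4*24.0 = 561.6000

561.6000 Wh


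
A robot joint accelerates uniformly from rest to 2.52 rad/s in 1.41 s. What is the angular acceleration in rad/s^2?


alpha = delta_omega / t = 2.52 / 1.41 = 1.7872

1.7872 rad/s^2


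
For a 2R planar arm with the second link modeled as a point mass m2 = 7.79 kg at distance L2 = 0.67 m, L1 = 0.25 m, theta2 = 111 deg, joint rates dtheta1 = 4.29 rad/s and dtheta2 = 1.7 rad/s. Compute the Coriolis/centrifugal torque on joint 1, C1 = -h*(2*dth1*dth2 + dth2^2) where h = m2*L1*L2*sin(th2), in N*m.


h = m2*L1*L2*sin(th2) = 7.79*0.25*0.67*sin(111 deg) = 1.218159
C1 = -h*(2*4.29*1.7 + 1.7^2) = -1.218159*17.4760 = -21.2885

-21.2885 N*m


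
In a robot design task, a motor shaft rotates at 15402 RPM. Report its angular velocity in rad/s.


omega = 15402 * 2*pi/60 = 1612.8937

1612.8937 rad/s


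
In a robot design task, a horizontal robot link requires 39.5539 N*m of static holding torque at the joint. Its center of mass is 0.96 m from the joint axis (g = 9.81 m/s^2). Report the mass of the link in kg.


m = tau / (g*L) = 39.5539 / (9.81 * 0.96) = 4.2000

4.2000 kg


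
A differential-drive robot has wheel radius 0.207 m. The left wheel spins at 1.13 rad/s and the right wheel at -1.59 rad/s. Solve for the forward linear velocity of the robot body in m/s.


v = r*(wR + wL)/2 = 0.207*(-1.59 + 1.13)/2 = -0.0476

-0.0476 m/s
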